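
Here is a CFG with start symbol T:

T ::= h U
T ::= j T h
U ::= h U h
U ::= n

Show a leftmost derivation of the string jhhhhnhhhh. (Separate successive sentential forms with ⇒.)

T ⇒ jTh ⇒ jhUh ⇒ jhhUhh ⇒ jhhhUhhh ⇒ jhhhhUhhhh ⇒ jhhhhnhhhh

T ⇒ jTh   [T ::= j T h]
jTh ⇒ jhUh   [T ::= h U]
jhUh ⇒ jhhUhh   [U ::= h U h]
jhhUhh ⇒ jhhhUhhh   [U ::= h U h]
jhhhUhhh ⇒ jhhhhUhhhh   [U ::= h U h]
jhhhhUhhhh ⇒ jhhhhnhhhh   [U ::= n]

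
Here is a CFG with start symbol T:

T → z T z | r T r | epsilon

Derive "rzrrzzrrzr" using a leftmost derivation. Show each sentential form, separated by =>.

T=>rTr=>rzTzr=>rzrTrzr=>rzrrTrrzr=>rzrrzTzrrzr=>rzrrzzrrzr

T => rTr   [T → r T r]
rTr => rzTzr   [T → z T z]
rzTzr => rzrTrzr   [T → r T r]
rzrTrzr => rzrrTrrzr   [T → r T r]
rzrrTrrzr => rzrrzTzrrzr   [T → z T z]
rzrrzTzrrzr => rzrrzzrrzr   [T → epsilon]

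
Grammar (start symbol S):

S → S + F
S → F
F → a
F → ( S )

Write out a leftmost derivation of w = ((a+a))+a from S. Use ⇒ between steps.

S⇒S+F⇒F+F⇒(S)+F⇒(F)+F⇒((S))+F⇒((S+F))+F⇒((F+F))+F⇒((a+F))+F⇒((a+a))+F⇒((a+a))+a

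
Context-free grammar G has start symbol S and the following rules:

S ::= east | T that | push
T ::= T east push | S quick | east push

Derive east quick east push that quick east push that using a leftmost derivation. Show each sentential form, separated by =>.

S => T that => T east push that => S quick east push that => T that quick east push that => T east push that quick east push that => S quick east push that quick east push that => east quick east push that quick east push that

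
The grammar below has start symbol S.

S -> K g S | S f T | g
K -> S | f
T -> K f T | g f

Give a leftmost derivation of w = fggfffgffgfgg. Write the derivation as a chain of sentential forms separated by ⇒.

S ⇒ KgS   [S -> K g S]
KgS ⇒ SgS   [K -> S]
SgS ⇒ KgSgS   [S -> K g S]
KgSgS ⇒ fgSgS   [K -> f]
fgSgS ⇒ fgSfTgS   [S -> S f T]
fgSfTgS ⇒ fgSfTfTgS   [S -> S f T]
fgSfTfTgS ⇒ fggfTfTgS   [S -> g]
fggfTfTgS ⇒ fggfKfTfTgS   [T -> K f T]
fggfKfTfTgS ⇒ fggfffTfTgS   [K -> f]
fggfffTfTgS ⇒ fggfffgffTgS   [T -> g f]
fggfffgffTgS ⇒ fggfffgffgfgS   [T -> g f]
fggfffgffgfgS ⇒ fggfffgffgfgg   [S -> g]

S⇒KgS⇒SgS⇒KgSgS⇒fgSgS⇒fgSfTgS⇒fgSfTfTgS⇒fggfTfTgS⇒fggfKfTfTgS⇒fggfffTfTgS⇒fggfffgffTgS⇒fggfffgffgfgS⇒fggfffgffgfgg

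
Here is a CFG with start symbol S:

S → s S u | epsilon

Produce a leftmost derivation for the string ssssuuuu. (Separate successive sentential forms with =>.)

S => sSu   [S → s S u]
sSu => ssSuu   [S → s S u]
ssSuu => sssSuuu   [S → s S u]
sssSuuu => ssssSuuuu   [S → s S u]
ssssSuuuu => ssssuuuu   [S → epsilon]

S=>sSu=>ssSuu=>sssSuuu=>ssssSuuuu=>ssssuuuu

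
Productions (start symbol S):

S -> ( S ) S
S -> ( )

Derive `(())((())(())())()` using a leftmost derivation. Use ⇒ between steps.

S ⇒ (S)S   [S -> ( S ) S]
(S)S ⇒ (())S   [S -> ( )]
(())S ⇒ (())(S)S   [S -> ( S ) S]
(())(S)S ⇒ (())((S)S)S   [S -> ( S ) S]
(())((S)S)S ⇒ (())((())S)S   [S -> ( )]
(())((())S)S ⇒ (())((())(S)S)S   [S -> ( S ) S]
(())((())(S)S)S ⇒ (())((())(())S)S   [S -> ( )]
(())((())(())S)S ⇒ (())((())(())())S   [S -> ( )]
(())((())(())())S ⇒ (())((())(())())()   [S -> ( )]

S ⇒ (S)S ⇒ (())S ⇒ (())(S)S ⇒ (())((S)S)S ⇒ (())((())S)S ⇒ (())((())(S)S)S ⇒ (())((())(())S)S ⇒ (())((())(())())S ⇒ (())((())(())())()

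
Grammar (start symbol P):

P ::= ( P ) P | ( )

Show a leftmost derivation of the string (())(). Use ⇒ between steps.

P ⇒ (P)P ⇒ (())P ⇒ (())()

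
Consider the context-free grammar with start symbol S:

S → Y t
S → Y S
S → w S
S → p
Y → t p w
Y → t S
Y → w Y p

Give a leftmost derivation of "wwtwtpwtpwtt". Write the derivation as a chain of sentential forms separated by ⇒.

S⇒wS⇒wwS⇒wwYt⇒wwtSt⇒wwtwSt⇒wwtwYSt⇒wwtwtpwSt⇒wwtwtpwYtt⇒wwtwtpwtpwtt

S ⇒ wS   [S → w S]
wS ⇒ wwS   [S → w S]
wwS ⇒ wwYt   [S → Y t]
wwYt ⇒ wwtSt   [Y → t S]
wwtSt ⇒ wwtwSt   [S → w S]
wwtwSt ⇒ wwtwYSt   [S → Y S]
wwtwYSt ⇒ wwtwtpwSt   [Y → t p w]
wwtwtpwSt ⇒ wwtwtpwYtt   [S → Y t]
wwtwtpwYtt ⇒ wwtwtpwtpwtt   [Y → t p w]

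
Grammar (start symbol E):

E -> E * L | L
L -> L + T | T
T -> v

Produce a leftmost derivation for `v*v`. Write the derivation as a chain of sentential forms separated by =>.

E => E*L => L*L => T*L => v*L => v*T => v*v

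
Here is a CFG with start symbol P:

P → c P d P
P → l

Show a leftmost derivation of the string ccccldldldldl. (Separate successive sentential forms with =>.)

P=>cPdP=>ccPdPdP=>cccPdPdPdP=>ccccPdPdPdPdP=>ccccldPdPdPdP=>ccccldldPdPdP=>ccccldldldPdP=>ccccldldldldP=>ccccldldldldl

P => cPdP   [P → c P d P]
cPdP => ccPdPdP   [P → c P d P]
ccPdPdP => cccPdPdPdP   [P → c P d P]
cccPdPdPdP => ccccPdPdPdPdP   [P → c P d P]
ccccPdPdPdPdP => ccccldPdPdPdP   [P → l]
ccccldPdPdPdP => ccccldldPdPdP   [P → l]
ccccldldPdPdP => ccccldldldPdP   [P → l]
ccccldldldPdP => ccccldldldldP   [P → l]
ccccldldldldP => ccccldldldldl   [P → l]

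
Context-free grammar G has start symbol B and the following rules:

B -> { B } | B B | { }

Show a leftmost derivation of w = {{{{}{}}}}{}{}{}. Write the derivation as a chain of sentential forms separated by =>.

B => BB => {B}B => {{B}}B => {{{B}}}B => {{{BB}}}B => {{{{}B}}}B => {{{{}{}}}}B => {{{{}{}}}}BB => {{{{}{}}}}BBB => {{{{}{}}}}{}BB => {{{{}{}}}}{}{}B => {{{{}{}}}}{}{}{}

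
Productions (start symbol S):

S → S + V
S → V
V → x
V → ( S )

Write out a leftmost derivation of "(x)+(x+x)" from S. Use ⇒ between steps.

S ⇒ S+V ⇒ V+V ⇒ (S)+V ⇒ (V)+V ⇒ (x)+V ⇒ (x)+(S) ⇒ (x)+(S+V) ⇒ (x)+(V+V) ⇒ (x)+(x+V) ⇒ (x)+(x+x)

S ⇒ S+V   [S → S + V]
S+V ⇒ V+V   [S → V]
V+V ⇒ (S)+V   [V → ( S )]
(S)+V ⇒ (V)+V   [S → V]
(V)+V ⇒ (x)+V   [V → x]
(x)+V ⇒ (x)+(S)   [V → ( S )]
(x)+(S) ⇒ (x)+(S+V)   [S → S + V]
(x)+(S+V) ⇒ (x)+(V+V)   [S → V]
(x)+(V+V) ⇒ (x)+(x+V)   [V → x]
(x)+(x+V) ⇒ (x)+(x+x)   [V → x]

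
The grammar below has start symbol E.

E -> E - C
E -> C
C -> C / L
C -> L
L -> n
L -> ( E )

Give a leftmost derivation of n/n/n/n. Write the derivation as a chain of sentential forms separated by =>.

E => C => C/L => C/L/L => C/L/L/L => L/L/L/L => n/L/L/L => n/n/L/L => n/n/n/L => n/n/n/n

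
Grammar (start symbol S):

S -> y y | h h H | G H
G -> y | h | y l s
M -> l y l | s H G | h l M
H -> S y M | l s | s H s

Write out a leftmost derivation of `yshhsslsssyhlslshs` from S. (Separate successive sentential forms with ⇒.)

S ⇒ GH   [S -> G H]
GH ⇒ yH   [G -> y]
yH ⇒ ysHs   [H -> s H s]
ysHs ⇒ ysSyMs   [H -> S y M]
ysSyMs ⇒ yshhHyMs   [S -> h h H]
yshhHyMs ⇒ yshhsHsyMs   [H -> s H s]
yshhsHsyMs ⇒ yshhssHssyMs   [H -> s H s]
yshhssHssyMs ⇒ yshhsslsssyMs   [H -> l s]
yshhsslsssyMs ⇒ yshhsslsssyhlMs   [M -> h l M]
yshhsslsssyhlMs ⇒ yshhsslsssyhlsHGs   [M -> s H G]
yshhsslsssyhlsHGs ⇒ yshhsslsssyhlslsGs   [H -> l s]
yshhsslsssyhlslsGs ⇒ yshhsslsssyhlslshs   [G -> h]

S ⇒ GH ⇒ yH ⇒ ysHs ⇒ ysSyMs ⇒ yshhHyMs ⇒ yshhsHsyMs ⇒ yshhssHssyMs ⇒ yshhsslsssyMs ⇒ yshhsslsssyhlMs ⇒ yshhsslsssyhlsHGs ⇒ yshhsslsssyhlslsGs ⇒ yshhsslsssyhlslshs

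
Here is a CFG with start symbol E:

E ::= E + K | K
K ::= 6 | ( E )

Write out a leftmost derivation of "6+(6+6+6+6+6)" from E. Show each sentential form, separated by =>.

E => E+K => K+K => 6+K => 6+(E) => 6+(E+K) => 6+(E+K+K) => 6+(E+K+K+K) => 6+(E+K+K+K+K) => 6+(K+K+K+K+K) => 6+(6+K+K+K+K) => 6+(6+6+K+K+K) => 6+(6+6+6+K+K) => 6+(6+6+6+6+K) => 6+(6+6+6+6+6)

E => E+K   [E ::= E + K]
E+K => K+K   [E ::= K]
K+K => 6+K   [K ::= 6]
6+K => 6+(E)   [K ::= ( E )]
6+(E) => 6+(E+K)   [E ::= E + K]
6+(E+K) => 6+(E+K+K)   [E ::= E + K]
6+(E+K+K) => 6+(E+K+K+K)   [E ::= E + K]
6+(E+K+K+K) => 6+(E+K+K+K+K)   [E ::= E + K]
6+(E+K+K+K+K) => 6+(K+K+K+K+K)   [E ::= K]
6+(K+K+K+K+K) => 6+(6+K+K+K+K)   [K ::= 6]
6+(6+K+K+K+K) => 6+(6+6+K+K+K)   [K ::= 6]
6+(6+6+K+K+K) => 6+(6+6+6+K+K)   [K ::= 6]
6+(6+6+6+K+K) => 6+(6+6+6+6+K)   [K ::= 6]
6+(6+6+6+6+K) => 6+(6+6+6+6+6)   [K ::= 6]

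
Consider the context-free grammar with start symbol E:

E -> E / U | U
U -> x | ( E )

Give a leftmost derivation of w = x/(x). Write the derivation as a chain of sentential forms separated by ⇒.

E⇒E/U⇒U/U⇒x/U⇒x/(E)⇒x/(U)⇒x/(x)

E ⇒ E/U   [E -> E / U]
E/U ⇒ U/U   [E -> U]
U/U ⇒ x/U   [U -> x]
x/U ⇒ x/(E)   [U -> ( E )]
x/(E) ⇒ x/(U)   [E -> U]
x/(U) ⇒ x/(x)   [U -> x]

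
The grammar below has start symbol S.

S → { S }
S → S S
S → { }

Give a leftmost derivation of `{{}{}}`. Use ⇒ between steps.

S ⇒ {S} ⇒ {SS} ⇒ {{}S} ⇒ {{}{}}

S ⇒ {S}   [S → { S }]
{S} ⇒ {SS}   [S → S S]
{SS} ⇒ {{}S}   [S → { }]
{{}S} ⇒ {{}{}}   [S → { }]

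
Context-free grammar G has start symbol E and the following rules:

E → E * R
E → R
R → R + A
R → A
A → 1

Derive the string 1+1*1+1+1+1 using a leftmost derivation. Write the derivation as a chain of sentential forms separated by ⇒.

E ⇒ E*R ⇒ R*R ⇒ R+A*R ⇒ A+A*R ⇒ 1+A*R ⇒ 1+1*R ⇒ 1+1*R+A ⇒ 1+1*R+A+A ⇒ 1+1*R+A+A+A ⇒ 1+1*A+A+A+A ⇒ 1+1*1+A+A+A ⇒ 1+1*1+1+A+A ⇒ 1+1*1+1+1+A ⇒ 1+1*1+1+1+1

E ⇒ E*R   [E → E * R]
E*R ⇒ R*R   [E → R]
R*R ⇒ R+A*R   [R → R + A]
R+A*R ⇒ A+A*R   [R → A]
A+A*R ⇒ 1+A*R   [A → 1]
1+A*R ⇒ 1+1*R   [A → 1]
1+1*R ⇒ 1+1*R+A   [R → R + A]
1+1*R+A ⇒ 1+1*R+A+A   [R → R + A]
1+1*R+A+A ⇒ 1+1*R+A+A+A   [R → R + A]
1+1*R+A+A+A ⇒ 1+1*A+A+A+A   [R → A]
1+1*A+A+A+A ⇒ 1+1*1+A+A+A   [A → 1]
1+1*1+A+A+A ⇒ 1+1*1+1+A+A   [A → 1]
1+1*1+1+A+A ⇒ 1+1*1+1+1+A   [A → 1]
1+1*1+1+1+A ⇒ 1+1*1+1+1+1   [A → 1]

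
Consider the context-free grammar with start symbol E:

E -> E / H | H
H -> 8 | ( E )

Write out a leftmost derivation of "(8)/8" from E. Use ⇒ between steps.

E ⇒ E/H   [E -> E / H]
E/H ⇒ H/H   [E -> H]
H/H ⇒ (E)/H   [H -> ( E )]
(E)/H ⇒ (H)/H   [E -> H]
(H)/H ⇒ (8)/H   [H -> 8]
(8)/H ⇒ (8)/8   [H -> 8]

E ⇒ E/H ⇒ H/H ⇒ (E)/H ⇒ (H)/H ⇒ (8)/H ⇒ (8)/8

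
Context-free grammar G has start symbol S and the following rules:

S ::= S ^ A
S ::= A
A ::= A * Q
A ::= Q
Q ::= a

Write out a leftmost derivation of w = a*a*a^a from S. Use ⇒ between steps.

S ⇒ S^A ⇒ A^A ⇒ A*Q^A ⇒ A*Q*Q^A ⇒ Q*Q*Q^A ⇒ a*Q*Q^A ⇒ a*a*Q^A ⇒ a*a*a^A ⇒ a*a*a^Q ⇒ a*a*a^a

S ⇒ S^A   [S ::= S ^ A]
S^A ⇒ A^A   [S ::= A]
A^A ⇒ A*Q^A   [A ::= A * Q]
A*Q^A ⇒ A*Q*Q^A   [A ::= A * Q]
A*Q*Q^A ⇒ Q*Q*Q^A   [A ::= Q]
Q*Q*Q^A ⇒ a*Q*Q^A   [Q ::= a]
a*Q*Q^A ⇒ a*a*Q^A   [Q ::= a]
a*a*Q^A ⇒ a*a*a^A   [Q ::= a]
a*a*a^A ⇒ a*a*a^Q   [A ::= Q]
a*a*a^Q ⇒ a*a*a^a   [Q ::= a]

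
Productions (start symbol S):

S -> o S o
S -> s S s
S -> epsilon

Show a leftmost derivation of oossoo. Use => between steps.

S => oSo   [S -> o S o]
oSo => ooSoo   [S -> o S o]
ooSoo => oosSsoo   [S -> s S s]
oosSsoo => oossoo   [S -> epsilon]

S => oSo => ooSoo => oosSsoo => oossoo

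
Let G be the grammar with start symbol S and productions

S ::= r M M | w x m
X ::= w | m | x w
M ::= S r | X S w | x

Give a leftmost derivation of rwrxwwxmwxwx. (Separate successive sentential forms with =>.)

S=>rMM=>rXSwM=>rwSwM=>rwrMMwM=>rwrXSwMwM=>rwrxwSwMwM=>rwrxwwxmwMwM=>rwrxwwxmwxwM=>rwrxwwxmwxwx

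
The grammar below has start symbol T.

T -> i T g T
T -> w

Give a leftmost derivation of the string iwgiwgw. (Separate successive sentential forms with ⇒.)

T ⇒ iTgT ⇒ iwgT ⇒ iwgiTgT ⇒ iwgiwgT ⇒ iwgiwgw

T ⇒ iTgT   [T -> i T g T]
iTgT ⇒ iwgT   [T -> w]
iwgT ⇒ iwgiTgT   [T -> i T g T]
iwgiTgT ⇒ iwgiwgT   [T -> w]
iwgiwgT ⇒ iwgiwgw   [T -> w]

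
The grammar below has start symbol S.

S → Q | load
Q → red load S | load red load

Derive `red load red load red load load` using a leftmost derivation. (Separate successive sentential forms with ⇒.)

S ⇒ Q   [S → Q]
Q ⇒ red load S   [Q → red load S]
red load S ⇒ red load Q   [S → Q]
red load Q ⇒ red load red load S   [Q → red load S]
red load red load S ⇒ red load red load Q   [S → Q]
red load red load Q ⇒ red load red load red load S   [Q → red load S]
red load red load red load S ⇒ red load red load red load load   [S → load]

S ⇒ Q ⇒ red load S ⇒ red load Q ⇒ red load red load S ⇒ red load red load Q ⇒ red load red load red load S ⇒ red load red load red load load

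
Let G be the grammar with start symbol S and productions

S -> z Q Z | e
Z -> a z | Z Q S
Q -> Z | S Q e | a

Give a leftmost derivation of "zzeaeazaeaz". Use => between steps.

S => zQZ   [S -> z Q Z]
zQZ => zSQeZ   [Q -> S Q e]
zSQeZ => zzQZQeZ   [S -> z Q Z]
zzQZQeZ => zzSQeZQeZ   [Q -> S Q e]
zzSQeZQeZ => zzeQeZQeZ   [S -> e]
zzeQeZQeZ => zzeaeZQeZ   [Q -> a]
zzeaeZQeZ => zzeaeazQeZ   [Z -> a z]
zzeaeazQeZ => zzeaeazaeZ   [Q -> a]
zzeaeazaeZ => zzeaeazaeaz   [Z -> a z]

S => zQZ => zSQeZ => zzQZQeZ => zzSQeZQeZ => zzeQeZQeZ => zzeaeZQeZ => zzeaeazQeZ => zzeaeazaeZ => zzeaeazaeaz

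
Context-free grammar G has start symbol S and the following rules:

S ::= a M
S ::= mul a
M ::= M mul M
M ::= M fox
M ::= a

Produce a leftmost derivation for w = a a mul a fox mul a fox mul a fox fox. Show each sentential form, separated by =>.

S => a M   [S ::= a M]
a M => a M fox   [M ::= M fox]
a M fox => a M fox fox   [M ::= M fox]
a M fox fox => a M mul M fox fox   [M ::= M mul M]
a M mul M fox fox => a a mul M fox fox   [M ::= a]
a a mul M fox fox => a a mul M mul M fox fox   [M ::= M mul M]
a a mul M mul M fox fox => a a mul M mul M mul M fox fox   [M ::= M mul M]
a a mul M mul M mul M fox fox => a a mul M fox mul M mul M fox fox   [M ::= M fox]
a a mul M fox mul M mul M fox fox => a a mul a fox mul M mul M fox fox   [M ::= a]
a a mul a fox mul M mul M fox fox => a a mul a fox mul M fox mul M fox fox   [M ::= M fox]
a a mul a fox mul M fox mul M fox fox => a a mul a fox mul a fox mul M fox fox   [M ::= a]
a a mul a fox mul a fox mul M fox fox => a a mul a fox mul a fox mul a fox fox   [M ::= a]

S => a M => a M fox => a M fox fox => a M mul M fox fox => a a mul M fox fox => a a mul M mul M fox fox => a a mul M mul M mul M fox fox => a a mul M fox mul M mul M fox fox => a a mul a fox mul M mul M fox fox => a a mul a fox mul M fox mul M fox fox => a a mul a fox mul a fox mul M fox fox => a a mul a fox mul a fox mul a fox fox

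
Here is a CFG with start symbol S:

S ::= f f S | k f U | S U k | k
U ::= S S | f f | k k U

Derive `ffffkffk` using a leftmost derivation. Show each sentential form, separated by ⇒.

S ⇒ ffS   [S ::= f f S]
ffS ⇒ ffffS   [S ::= f f S]
ffffS ⇒ ffffSUk   [S ::= S U k]
ffffSUk ⇒ ffffkUk   [S ::= k]
ffffkUk ⇒ ffffkffk   [U ::= f f]

S ⇒ ffS ⇒ ffffS ⇒ ffffSUk ⇒ ffffkUk ⇒ ffffkffk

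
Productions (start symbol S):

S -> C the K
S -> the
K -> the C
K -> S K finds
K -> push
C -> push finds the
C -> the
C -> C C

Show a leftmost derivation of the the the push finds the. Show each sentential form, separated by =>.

S => C the K => the the K => the the the C => the the the push finds the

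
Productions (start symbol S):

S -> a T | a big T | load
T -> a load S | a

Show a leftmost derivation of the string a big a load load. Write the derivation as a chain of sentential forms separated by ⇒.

S ⇒ a big T   [S -> a big T]
a big T ⇒ a big a load S   [T -> a load S]
a big a load S ⇒ a big a load load   [S -> load]

S ⇒ a big T ⇒ a big a load S ⇒ a big a load load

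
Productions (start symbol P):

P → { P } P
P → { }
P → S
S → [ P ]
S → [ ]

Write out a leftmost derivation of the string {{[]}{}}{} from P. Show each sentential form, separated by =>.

P => {P}P => {{P}P}P => {{S}P}P => {{[]}P}P => {{[]}{}}P => {{[]}{}}{}

P => {P}P   [P → { P } P]
{P}P => {{P}P}P   [P → { P } P]
{{P}P}P => {{S}P}P   [P → S]
{{S}P}P => {{[]}P}P   [S → [ ]]
{{[]}P}P => {{[]}{}}P   [P → { }]
{{[]}{}}P => {{[]}{}}{}   [P → { }]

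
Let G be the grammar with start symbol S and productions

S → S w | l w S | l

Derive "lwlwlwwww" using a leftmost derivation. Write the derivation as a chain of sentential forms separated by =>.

S => Sw   [S → S w]
Sw => Sww   [S → S w]
Sww => lwSww   [S → l w S]
lwSww => lwSwww   [S → S w]
lwSwww => lwSwwww   [S → S w]
lwSwwww => lwlwSwwww   [S → l w S]
lwlwSwwww => lwlwlwwww   [S → l]

S=>Sw=>Sww=>lwSww=>lwSwww=>lwSwwww=>lwlwSwwww=>lwlwlwwww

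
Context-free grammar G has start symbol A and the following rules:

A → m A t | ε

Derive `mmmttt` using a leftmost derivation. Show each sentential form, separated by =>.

A=>mAt=>mmAtt=>mmmAttt=>mmmttt

A => mAt   [A → m A t]
mAt => mmAtt   [A → m A t]
mmAtt => mmmAttt   [A → m A t]
mmmAttt => mmmttt   [A → ε]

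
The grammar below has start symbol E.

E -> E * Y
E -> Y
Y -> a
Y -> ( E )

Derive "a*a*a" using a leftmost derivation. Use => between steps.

E=>E*Y=>E*Y*Y=>Y*Y*Y=>a*Y*Y=>a*a*Y=>a*a*a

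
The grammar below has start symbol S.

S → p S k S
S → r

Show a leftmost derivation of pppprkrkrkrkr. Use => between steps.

S => pSkS => ppSkSkS => pppSkSkSkS => ppppSkSkSkSkS => pppprkSkSkSkS => pppprkrkSkSkS => pppprkrkrkSkS => pppprkrkrkrkS => pppprkrkrkrkr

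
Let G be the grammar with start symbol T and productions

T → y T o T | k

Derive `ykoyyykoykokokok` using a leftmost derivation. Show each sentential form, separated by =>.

T => yToT => ykoT => ykoyToT => ykoyyToToT => ykoyyyToToToT => ykoyyykoToToT => ykoyyykoyToToToT => ykoyyykoykoToToT => ykoyyykoykokoToT => ykoyyykoykokokoT => ykoyyykoykokokok

T => yToT   [T → y T o T]
yToT => ykoT   [T → k]
ykoT => ykoyToT   [T → y T o T]
ykoyToT => ykoyyToToT   [T → y T o T]
ykoyyToToT => ykoyyyToToToT   [T → y T o T]
ykoyyyToToToT => ykoyyykoToToT   [T → k]
ykoyyykoToToT => ykoyyykoyToToToT   [T → y T o T]
ykoyyykoyToToToT => ykoyyykoykoToToT   [T → k]
ykoyyykoykoToToT => ykoyyykoykokoToT   [T → k]
ykoyyykoykokoToT => ykoyyykoykokokoT   [T → k]
ykoyyykoykokokoT => ykoyyykoykokokok   [T → k]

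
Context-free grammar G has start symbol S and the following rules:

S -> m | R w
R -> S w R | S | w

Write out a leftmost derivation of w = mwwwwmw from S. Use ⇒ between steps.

S ⇒ Rw ⇒ SwRw ⇒ RwwRw ⇒ SwRwwRw ⇒ mwRwwRw ⇒ mwwwwRw ⇒ mwwwwSw ⇒ mwwwwmw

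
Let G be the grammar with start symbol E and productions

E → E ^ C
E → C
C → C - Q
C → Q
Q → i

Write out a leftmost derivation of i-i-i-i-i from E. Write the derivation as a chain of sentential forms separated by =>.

E => C   [E → C]
C => C-Q   [C → C - Q]
C-Q => C-Q-Q   [C → C - Q]
C-Q-Q => C-Q-Q-Q   [C → C - Q]
C-Q-Q-Q => C-Q-Q-Q-Q   [C → C - Q]
C-Q-Q-Q-Q => Q-Q-Q-Q-Q   [C → Q]
Q-Q-Q-Q-Q => i-Q-Q-Q-Q   [Q → i]
i-Q-Q-Q-Q => i-i-Q-Q-Q   [Q → i]
i-i-Q-Q-Q => i-i-i-Q-Q   [Q → i]
i-i-i-Q-Q => i-i-i-i-Q   [Q → i]
i-i-i-i-Q => i-i-i-i-i   [Q → i]

E => C => C-Q => C-Q-Q => C-Q-Q-Q => C-Q-Q-Q-Q => Q-Q-Q-Q-Q => i-Q-Q-Q-Q => i-i-Q-Q-Q => i-i-i-Q-Q => i-i-i-i-Q => i-i-i-i-i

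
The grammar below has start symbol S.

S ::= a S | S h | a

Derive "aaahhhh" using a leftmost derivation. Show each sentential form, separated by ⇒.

S ⇒ Sh ⇒ aSh ⇒ aaSh ⇒ aaShh ⇒ aaShhh ⇒ aaShhhh ⇒ aaahhhh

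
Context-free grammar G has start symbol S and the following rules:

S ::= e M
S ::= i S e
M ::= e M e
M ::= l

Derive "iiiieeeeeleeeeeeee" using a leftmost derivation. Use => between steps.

S=>iSe=>iiSee=>iiiSeee=>iiiiSeeee=>iiiieMeeee=>iiiieeMeeeee=>iiiieeeMeeeeee=>iiiieeeeMeeeeeee=>iiiieeeeeMeeeeeeee=>iiiieeeeeleeeeeeee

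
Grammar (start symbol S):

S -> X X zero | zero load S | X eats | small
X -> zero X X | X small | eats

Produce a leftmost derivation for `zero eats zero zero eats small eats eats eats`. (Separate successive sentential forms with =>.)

S => X eats => zero X X eats => zero eats X eats => zero eats zero X X eats => zero eats zero zero X X X eats => zero eats zero zero X small X X eats => zero eats zero zero eats small X X eats => zero eats zero zero eats small eats X eats => zero eats zero zero eats small eats eats eats

S => X eats   [S -> X eats]
X eats => zero X X eats   [X -> zero X X]
zero X X eats => zero eats X eats   [X -> eats]
zero eats X eats => zero eats zero X X eats   [X -> zero X X]
zero eats zero X X eats => zero eats zero zero X X X eats   [X -> zero X X]
zero eats zero zero X X X eats => zero eats zero zero X small X X eats   [X -> X small]
zero eats zero zero X small X X eats => zero eats zero zero eats small X X eats   [X -> eats]
zero eats zero zero eats small X X eats => zero eats zero zero eats small eats X eats   [X -> eats]
zero eats zero zero eats small eats X eats => zero eats zero zero eats small eats eats eats   [X -> eats]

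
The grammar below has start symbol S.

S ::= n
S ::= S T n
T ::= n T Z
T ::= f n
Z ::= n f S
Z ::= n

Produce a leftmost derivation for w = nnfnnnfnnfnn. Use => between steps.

S => STn   [S ::= S T n]
STn => STnTn   [S ::= S T n]
STnTn => STnTnTn   [S ::= S T n]
STnTnTn => nTnTnTn   [S ::= n]
nTnTnTn => nnTZnTnTn   [T ::= n T Z]
nnTZnTnTn => nnfnZnTnTn   [T ::= f n]
nnfnZnTnTn => nnfnnnTnTn   [Z ::= n]
nnfnnnTnTn => nnfnnnfnnTn   [T ::= f n]
nnfnnnfnnTn => nnfnnnfnnfnn   [T ::= f n]

S=>STn=>STnTn=>STnTnTn=>nTnTnTn=>nnTZnTnTn=>nnfnZnTnTn=>nnfnnnTnTn=>nnfnnnfnnTn=>nnfnnnfnnfnn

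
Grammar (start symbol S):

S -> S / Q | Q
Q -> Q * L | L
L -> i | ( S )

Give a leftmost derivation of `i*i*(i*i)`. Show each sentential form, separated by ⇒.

S ⇒ Q   [S -> Q]
Q ⇒ Q*L   [Q -> Q * L]
Q*L ⇒ Q*L*L   [Q -> Q * L]
Q*L*L ⇒ L*L*L   [Q -> L]
L*L*L ⇒ i*L*L   [L -> i]
i*L*L ⇒ i*i*L   [L -> i]
i*i*L ⇒ i*i*(S)   [L -> ( S )]
i*i*(S) ⇒ i*i*(Q)   [S -> Q]
i*i*(Q) ⇒ i*i*(Q*L)   [Q -> Q * L]
i*i*(Q*L) ⇒ i*i*(L*L)   [Q -> L]
i*i*(L*L) ⇒ i*i*(i*L)   [L -> i]
i*i*(i*L) ⇒ i*i*(i*i)   [L -> i]

S ⇒ Q ⇒ Q*L ⇒ Q*L*L ⇒ L*L*L ⇒ i*L*L ⇒ i*i*L ⇒ i*i*(S) ⇒ i*i*(Q) ⇒ i*i*(Q*L) ⇒ i*i*(L*L) ⇒ i*i*(i*L) ⇒ i*i*(i*i)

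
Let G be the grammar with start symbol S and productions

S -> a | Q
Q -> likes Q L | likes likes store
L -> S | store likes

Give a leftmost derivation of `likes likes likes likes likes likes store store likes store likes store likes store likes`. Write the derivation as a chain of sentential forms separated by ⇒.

S ⇒ Q ⇒ likes Q L ⇒ likes likes Q L L ⇒ likes likes likes Q L L L ⇒ likes likes likes likes Q L L L L ⇒ likes likes likes likes likes likes store L L L L ⇒ likes likes likes likes likes likes store store likes L L L ⇒ likes likes likes likes likes likes store store likes store likes L L ⇒ likes likes likes likes likes likes store store likes store likes store likes L ⇒ likes likes likes likes likes likes store store likes store likes store likes store likes

S ⇒ Q   [S -> Q]
Q ⇒ likes Q L   [Q -> likes Q L]
likes Q L ⇒ likes likes Q L L   [Q -> likes Q L]
likes likes Q L L ⇒ likes likes likes Q L L L   [Q -> likes Q L]
likes likes likes Q L L L ⇒ likes likes likes likes Q L L L L   [Q -> likes Q L]
likes likes likes likes Q L L L L ⇒ likes likes likes likes likes likes store L L L L   [Q -> likes likes store]
likes likes likes likes likes likes store L L L L ⇒ likes likes likes likes likes likes store store likes L L L   [L -> store likes]
likes likes likes likes likes likes store store likes L L L ⇒ likes likes likes likes likes likes store store likes store likes L L   [L -> store likes]
likes likes likes likes likes likes store store likes store likes L L ⇒ likes likes likes likes likes likes store store likes store likes store likes L   [L -> store likes]
likes likes likes likes likes likes store store likes store likes store likes L ⇒ likes likes likes likes likes likes store store likes store likes store likes store likes   [L -> store likes]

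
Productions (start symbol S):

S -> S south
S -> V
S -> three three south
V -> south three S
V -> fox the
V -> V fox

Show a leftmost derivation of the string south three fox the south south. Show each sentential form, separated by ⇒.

S ⇒ S south ⇒ V south ⇒ south three S south ⇒ south three S south south ⇒ south three V south south ⇒ south three fox the south south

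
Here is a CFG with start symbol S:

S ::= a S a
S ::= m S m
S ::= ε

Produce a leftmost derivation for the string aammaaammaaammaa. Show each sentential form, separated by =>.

S => aSa => aaSaa => aamSmaa => aammSmmaa => aammaSammaa => aammaaSaammaa => aammaaaSaaammaa => aammaaamSmaaammaa => aammaaammaaammaa

S => aSa   [S ::= a S a]
aSa => aaSaa   [S ::= a S a]
aaSaa => aamSmaa   [S ::= m S m]
aamSmaa => aammSmmaa   [S ::= m S m]
aammSmmaa => aammaSammaa   [S ::= a S a]
aammaSammaa => aammaaSaammaa   [S ::= a S a]
aammaaSaammaa => aammaaaSaaammaa   [S ::= a S a]
aammaaaSaaammaa => aammaaamSmaaammaa   [S ::= m S m]
aammaaamSmaaammaa => aammaaammaaammaa   [S ::= ε]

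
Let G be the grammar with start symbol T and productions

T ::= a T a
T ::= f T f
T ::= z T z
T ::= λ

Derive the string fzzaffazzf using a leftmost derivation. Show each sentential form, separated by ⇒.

T⇒fTf⇒fzTzf⇒fzzTzzf⇒fzzaTazzf⇒fzzafTfazzf⇒fzzaffazzf

T ⇒ fTf   [T ::= f T f]
fTf ⇒ fzTzf   [T ::= z T z]
fzTzf ⇒ fzzTzzf   [T ::= z T z]
fzzTzzf ⇒ fzzaTazzf   [T ::= a T a]
fzzaTazzf ⇒ fzzafTfazzf   [T ::= f T f]
fzzafTfazzf ⇒ fzzaffazzf   [T ::= λ]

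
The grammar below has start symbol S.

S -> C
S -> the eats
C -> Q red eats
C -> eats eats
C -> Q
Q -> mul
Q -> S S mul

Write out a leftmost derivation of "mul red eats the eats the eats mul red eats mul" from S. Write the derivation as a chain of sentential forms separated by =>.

S => C   [S -> C]
C => Q   [C -> Q]
Q => S S mul   [Q -> S S mul]
S S mul => C S mul   [S -> C]
C S mul => Q red eats S mul   [C -> Q red eats]
Q red eats S mul => mul red eats S mul   [Q -> mul]
mul red eats S mul => mul red eats C mul   [S -> C]
mul red eats C mul => mul red eats Q red eats mul   [C -> Q red eats]
mul red eats Q red eats mul => mul red eats S S mul red eats mul   [Q -> S S mul]
mul red eats S S mul red eats mul => mul red eats the eats S mul red eats mul   [S -> the eats]
mul red eats the eats S mul red eats mul => mul red eats the eats the eats mul red eats mul   [S -> the eats]

S => C => Q => S S mul => C S mul => Q red eats S mul => mul red eats S mul => mul red eats C mul => mul red eats Q red eats mul => mul red eats S S mul red eats mul => mul red eats the eats S mul red eats mul => mul red eats the eats the eats mul red eats mul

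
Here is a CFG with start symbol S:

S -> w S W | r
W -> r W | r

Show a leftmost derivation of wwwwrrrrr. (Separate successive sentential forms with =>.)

S => wSW   [S -> w S W]
wSW => wwSWW   [S -> w S W]
wwSWW => wwwSWWW   [S -> w S W]
wwwSWWW => wwwwSWWWW   [S -> w S W]
wwwwSWWWW => wwwwrWWWW   [S -> r]
wwwwrWWWW => wwwwrrWWW   [W -> r]
wwwwrrWWW => wwwwrrrWW   [W -> r]
wwwwrrrWW => wwwwrrrrW   [W -> r]
wwwwrrrrW => wwwwrrrrr   [W -> r]

S=>wSW=>wwSWW=>wwwSWWW=>wwwwSWWWW=>wwwwrWWWW=>wwwwrrWWW=>wwwwrrrWW=>wwwwrrrrW=>wwwwrrrrr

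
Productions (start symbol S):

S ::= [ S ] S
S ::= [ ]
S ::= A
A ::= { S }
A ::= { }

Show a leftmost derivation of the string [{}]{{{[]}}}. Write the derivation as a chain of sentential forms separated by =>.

S => [S]S => [A]S => [{}]S => [{}]A => [{}]{S} => [{}]{A} => [{}]{{S}} => [{}]{{A}} => [{}]{{{S}}} => [{}]{{{[]}}}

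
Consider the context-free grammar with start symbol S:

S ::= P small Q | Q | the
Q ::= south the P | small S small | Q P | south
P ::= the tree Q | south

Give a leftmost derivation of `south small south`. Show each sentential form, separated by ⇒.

S ⇒ P small Q ⇒ south small Q ⇒ south small south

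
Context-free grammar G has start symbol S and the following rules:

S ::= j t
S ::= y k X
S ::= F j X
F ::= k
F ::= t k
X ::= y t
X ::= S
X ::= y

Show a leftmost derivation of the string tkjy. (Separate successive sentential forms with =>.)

S => FjX   [S ::= F j X]
FjX => tkjX   [F ::= t k]
tkjX => tkjy   [X ::= y]

S => FjX => tkjX => tkjy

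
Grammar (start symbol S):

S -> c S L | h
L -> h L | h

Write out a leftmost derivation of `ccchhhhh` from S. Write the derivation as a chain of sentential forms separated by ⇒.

S⇒cSL⇒ccSLL⇒cccSLLL⇒ccchLLL⇒ccchhLL⇒ccchhhLL⇒ccchhhhL⇒ccchhhhh

S ⇒ cSL   [S -> c S L]
cSL ⇒ ccSLL   [S -> c S L]
ccSLL ⇒ cccSLLL   [S -> c S L]
cccSLLL ⇒ ccchLLL   [S -> h]
ccchLLL ⇒ ccchhLL   [L -> h]
ccchhLL ⇒ ccchhhLL   [L -> h L]
ccchhhLL ⇒ ccchhhhL   [L -> h]
ccchhhhL ⇒ ccchhhhh   [L -> h]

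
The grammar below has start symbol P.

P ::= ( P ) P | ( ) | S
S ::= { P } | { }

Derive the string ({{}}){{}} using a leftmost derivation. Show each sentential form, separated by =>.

P => (P)P => (S)P => ({P})P => ({S})P => ({{}})P => ({{}})S => ({{}}){P} => ({{}}){S} => ({{}}){{}}

P => (P)P   [P ::= ( P ) P]
(P)P => (S)P   [P ::= S]
(S)P => ({P})P   [S ::= { P }]
({P})P => ({S})P   [P ::= S]
({S})P => ({{}})P   [S ::= { }]
({{}})P => ({{}})S   [P ::= S]
({{}})S => ({{}}){P}   [S ::= { P }]
({{}}){P} => ({{}}){S}   [P ::= S]
({{}}){S} => ({{}}){{}}   [S ::= { }]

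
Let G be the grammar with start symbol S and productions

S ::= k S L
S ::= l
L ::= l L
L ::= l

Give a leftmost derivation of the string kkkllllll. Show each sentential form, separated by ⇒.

S ⇒ kSL   [S ::= k S L]
kSL ⇒ kkSLL   [S ::= k S L]
kkSLL ⇒ kkkSLLL   [S ::= k S L]
kkkSLLL ⇒ kkklLLL   [S ::= l]
kkklLLL ⇒ kkkllLLL   [L ::= l L]
kkkllLLL ⇒ kkklllLLL   [L ::= l L]
kkklllLLL ⇒ kkkllllLL   [L ::= l]
kkkllllLL ⇒ kkklllllL   [L ::= l]
kkklllllL ⇒ kkkllllll   [L ::= l]

S⇒kSL⇒kkSLL⇒kkkSLLL⇒kkklLLL⇒kkkllLLL⇒kkklllLLL⇒kkkllllLL⇒kkklllllL⇒kkkllllll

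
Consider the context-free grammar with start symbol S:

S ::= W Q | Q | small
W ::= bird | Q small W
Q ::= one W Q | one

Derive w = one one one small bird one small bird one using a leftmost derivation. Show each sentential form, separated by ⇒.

S ⇒ Q   [S ::= Q]
Q ⇒ one W Q   [Q ::= one W Q]
one W Q ⇒ one Q small W Q   [W ::= Q small W]
one Q small W Q ⇒ one one W Q small W Q   [Q ::= one W Q]
one one W Q small W Q ⇒ one one Q small W Q small W Q   [W ::= Q small W]
one one Q small W Q small W Q ⇒ one one one small W Q small W Q   [Q ::= one]
one one one small W Q small W Q ⇒ one one one small bird Q small W Q   [W ::= bird]
one one one small bird Q small W Q ⇒ one one one small bird one small W Q   [Q ::= one]
one one one small bird one small W Q ⇒ one one one small bird one small bird Q   [W ::= bird]
one one one small bird one small bird Q ⇒ one one one small bird one small bird one   [Q ::= one]

S ⇒ Q ⇒ one W Q ⇒ one Q small W Q ⇒ one one W Q small W Q ⇒ one one Q small W Q small W Q ⇒ one one one small W Q small W Q ⇒ one one one small bird Q small W Q ⇒ one one one small bird one small W Q ⇒ one one one small bird one small bird Q ⇒ one one one small bird one small bird one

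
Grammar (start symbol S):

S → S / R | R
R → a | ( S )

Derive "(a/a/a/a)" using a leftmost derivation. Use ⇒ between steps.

S ⇒ R ⇒ (S) ⇒ (S/R) ⇒ (S/R/R) ⇒ (S/R/R/R) ⇒ (R/R/R/R) ⇒ (a/R/R/R) ⇒ (a/a/R/R) ⇒ (a/a/a/R) ⇒ (a/a/a/a)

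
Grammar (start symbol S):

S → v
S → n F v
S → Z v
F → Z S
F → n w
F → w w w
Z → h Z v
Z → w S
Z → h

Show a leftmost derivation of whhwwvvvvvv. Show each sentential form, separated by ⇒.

S ⇒ Zv ⇒ wSv ⇒ wZvv ⇒ whZvvv ⇒ whhZvvvv ⇒ whhwSvvvv ⇒ whhwZvvvvv ⇒ whhwwSvvvvv ⇒ whhwwvvvvvv

S ⇒ Zv   [S → Z v]
Zv ⇒ wSv   [Z → w S]
wSv ⇒ wZvv   [S → Z v]
wZvv ⇒ whZvvv   [Z → h Z v]
whZvvv ⇒ whhZvvvv   [Z → h Z v]
whhZvvvv ⇒ whhwSvvvv   [Z → w S]
whhwSvvvv ⇒ whhwZvvvvv   [S → Z v]
whhwZvvvvv ⇒ whhwwSvvvvv   [Z → w S]
whhwwSvvvvv ⇒ whhwwvvvvvv   [S → v]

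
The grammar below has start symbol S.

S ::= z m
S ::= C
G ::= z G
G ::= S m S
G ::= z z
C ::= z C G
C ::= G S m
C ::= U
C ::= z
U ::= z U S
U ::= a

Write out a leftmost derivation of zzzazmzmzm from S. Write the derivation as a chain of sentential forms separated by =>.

S=>C=>U=>zUS=>zzUSS=>zzzUSSS=>zzzaSSS=>zzzazmSS=>zzzazmzmS=>zzzazmzmzm

S => C   [S ::= C]
C => U   [C ::= U]
U => zUS   [U ::= z U S]
zUS => zzUSS   [U ::= z U S]
zzUSS => zzzUSSS   [U ::= z U S]
zzzUSSS => zzzaSSS   [U ::= a]
zzzaSSS => zzzazmSS   [S ::= z m]
zzzazmSS => zzzazmzmS   [S ::= z m]
zzzazmzmS => zzzazmzmzm   [S ::= z m]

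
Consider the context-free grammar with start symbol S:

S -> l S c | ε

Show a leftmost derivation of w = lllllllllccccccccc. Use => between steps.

S=>lSc=>llScc=>lllSccc=>llllScccc=>lllllSccccc=>llllllScccccc=>lllllllSccccccc=>llllllllScccccccc=>lllllllllSccccccccc=>lllllllllccccccccc

S => lSc   [S -> l S c]
lSc => llScc   [S -> l S c]
llScc => lllSccc   [S -> l S c]
lllSccc => llllScccc   [S -> l S c]
llllScccc => lllllSccccc   [S -> l S c]
lllllSccccc => llllllScccccc   [S -> l S c]
llllllScccccc => lllllllSccccccc   [S -> l S c]
lllllllSccccccc => llllllllScccccccc   [S -> l S c]
llllllllScccccccc => lllllllllSccccccccc   [S -> l S c]
lllllllllSccccccccc => lllllllllccccccccc   [S -> ε]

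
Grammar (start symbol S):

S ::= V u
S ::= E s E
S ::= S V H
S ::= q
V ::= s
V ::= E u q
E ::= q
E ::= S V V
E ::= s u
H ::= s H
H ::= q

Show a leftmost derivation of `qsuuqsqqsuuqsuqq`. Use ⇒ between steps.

S ⇒ SVH ⇒ SVHVH ⇒ qVHVH ⇒ qEuqHVH ⇒ qsuuqHVH ⇒ qsuuqsHVH ⇒ qsuuqsqVH ⇒ qsuuqsqEuqH ⇒ qsuuqsqSVVuqH ⇒ qsuuqsqqVVuqH ⇒ qsuuqsqqEuqVuqH ⇒ qsuuqsqqsuuqVuqH ⇒ qsuuqsqqsuuqsuqH ⇒ qsuuqsqqsuuqsuqq

S ⇒ SVH   [S ::= S V H]
SVH ⇒ SVHVH   [S ::= S V H]
SVHVH ⇒ qVHVH   [S ::= q]
qVHVH ⇒ qEuqHVH   [V ::= E u q]
qEuqHVH ⇒ qsuuqHVH   [E ::= s u]
qsuuqHVH ⇒ qsuuqsHVH   [H ::= s H]
qsuuqsHVH ⇒ qsuuqsqVH   [H ::= q]
qsuuqsqVH ⇒ qsuuqsqEuqH   [V ::= E u q]
qsuuqsqEuqH ⇒ qsuuqsqSVVuqH   [E ::= S V V]
qsuuqsqSVVuqH ⇒ qsuuqsqqVVuqH   [S ::= q]
qsuuqsqqVVuqH ⇒ qsuuqsqqEuqVuqH   [V ::= E u q]
qsuuqsqqEuqVuqH ⇒ qsuuqsqqsuuqVuqH   [E ::= s u]
qsuuqsqqsuuqVuqH ⇒ qsuuqsqqsuuqsuqH   [V ::= s]
qsuuqsqqsuuqsuqH ⇒ qsuuqsqqsuuqsuqq   [H ::= q]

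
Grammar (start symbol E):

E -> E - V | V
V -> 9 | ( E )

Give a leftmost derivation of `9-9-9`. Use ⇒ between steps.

E⇒E-V⇒E-V-V⇒V-V-V⇒9-V-V⇒9-9-V⇒9-9-9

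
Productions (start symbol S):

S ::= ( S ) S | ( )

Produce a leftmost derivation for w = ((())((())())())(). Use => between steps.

S=>(S)S=>((S)S)S=>((())S)S=>((())(S)S)S=>((())((S)S)S)S=>((())((())S)S)S=>((())((())())S)S=>((())((())())())S=>((())((())())())()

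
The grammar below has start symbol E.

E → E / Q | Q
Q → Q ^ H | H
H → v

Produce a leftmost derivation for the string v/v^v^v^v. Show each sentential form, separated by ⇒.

E ⇒ E/Q ⇒ Q/Q ⇒ H/Q ⇒ v/Q ⇒ v/Q^H ⇒ v/Q^H^H ⇒ v/Q^H^H^H ⇒ v/H^H^H^H ⇒ v/v^H^H^H ⇒ v/v^v^H^H ⇒ v/v^v^v^H ⇒ v/v^v^v^v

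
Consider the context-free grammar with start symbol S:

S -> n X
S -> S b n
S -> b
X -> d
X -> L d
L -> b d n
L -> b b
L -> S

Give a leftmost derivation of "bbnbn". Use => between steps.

S => Sbn => Sbnbn => bbnbn

S => Sbn   [S -> S b n]
Sbn => Sbnbn   [S -> S b n]
Sbnbn => bbnbn   [S -> b]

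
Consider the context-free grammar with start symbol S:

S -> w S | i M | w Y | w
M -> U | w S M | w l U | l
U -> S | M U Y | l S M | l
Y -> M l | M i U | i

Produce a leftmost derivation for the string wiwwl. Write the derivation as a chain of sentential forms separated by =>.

S => wS => wiM => wiwSM => wiwwM => wiwwl

S => wS   [S -> w S]
wS => wiM   [S -> i M]
wiM => wiwSM   [M -> w S M]
wiwSM => wiwwM   [S -> w]
wiwwM => wiwwl   [M -> l]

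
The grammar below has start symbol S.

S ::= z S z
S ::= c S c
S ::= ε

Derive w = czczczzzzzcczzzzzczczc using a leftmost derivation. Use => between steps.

S => cSc   [S ::= c S c]
cSc => czSzc   [S ::= z S z]
czSzc => czcSczc   [S ::= c S c]
czcSczc => czczSzczc   [S ::= z S z]
czczSzczc => czczcSczczc   [S ::= c S c]
czczcSczczc => czczczSzczczc   [S ::= z S z]
czczczSzczczc => czczczzSzzczczc   [S ::= z S z]
czczczzSzzczczc => czczczzzSzzzczczc   [S ::= z S z]
czczczzzSzzzczczc => czczczzzzSzzzzczczc   [S ::= z S z]
czczczzzzSzzzzczczc => czczczzzzzSzzzzzczczc   [S ::= z S z]
czczczzzzzSzzzzzczczc => czczczzzzzcSczzzzzczczc   [S ::= c S c]
czczczzzzzcSczzzzzczczc => czczczzzzzcczzzzzczczc   [S ::= ε]

S => cSc => czSzc => czcSczc => czczSzczc => czczcSczczc => czczczSzczczc => czczczzSzzczczc => czczczzzSzzzczczc => czczczzzzSzzzzczczc => czczczzzzzSzzzzzczczc => czczczzzzzcSczzzzzczczc => czczczzzzzcczzzzzczczc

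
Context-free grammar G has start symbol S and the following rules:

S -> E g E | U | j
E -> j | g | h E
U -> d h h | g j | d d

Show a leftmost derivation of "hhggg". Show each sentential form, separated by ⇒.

S ⇒ EgE   [S -> E g E]
EgE ⇒ hEgE   [E -> h E]
hEgE ⇒ hhEgE   [E -> h E]
hhEgE ⇒ hhggE   [E -> g]
hhggE ⇒ hhggg   [E -> g]

S ⇒ EgE ⇒ hEgE ⇒ hhEgE ⇒ hhggE ⇒ hhggg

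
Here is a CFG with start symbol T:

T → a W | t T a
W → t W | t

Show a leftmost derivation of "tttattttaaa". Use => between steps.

T=>tTa=>ttTaa=>tttTaaa=>tttaWaaa=>tttatWaaa=>tttattWaaa=>tttatttWaaa=>tttattttaaa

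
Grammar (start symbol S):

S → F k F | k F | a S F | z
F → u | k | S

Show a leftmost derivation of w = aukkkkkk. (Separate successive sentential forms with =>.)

S => aSF   [S → a S F]
aSF => aFkFF   [S → F k F]
aFkFF => aukFF   [F → u]
aukFF => aukSF   [F → S]
aukSF => aukFkFF   [S → F k F]
aukFkFF => aukSkFF   [F → S]
aukSkFF => aukkFkFF   [S → k F]
aukkFkFF => aukkkkFF   [F → k]
aukkkkFF => aukkkkkF   [F → k]
aukkkkkF => aukkkkkk   [F → k]

S=>aSF=>aFkFF=>aukFF=>aukSF=>aukFkFF=>aukSkFF=>aukkFkFF=>aukkkkFF=>aukkkkkF=>aukkkkkk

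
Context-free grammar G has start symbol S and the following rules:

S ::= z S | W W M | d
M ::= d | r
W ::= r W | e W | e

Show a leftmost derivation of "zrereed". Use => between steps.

S => zS => zWWM => zrWWM => zreWM => zrerWM => zrereWM => zrereeM => zrereed

S => zS   [S ::= z S]
zS => zWWM   [S ::= W W M]
zWWM => zrWWM   [W ::= r W]
zrWWM => zreWM   [W ::= e]
zreWM => zrerWM   [W ::= r W]
zrerWM => zrereWM   [W ::= e W]
zrereWM => zrereeM   [W ::= e]
zrereeM => zrereed   [M ::= d]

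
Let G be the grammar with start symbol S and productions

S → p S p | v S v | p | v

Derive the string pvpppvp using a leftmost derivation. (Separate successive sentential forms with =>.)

S => pSp => pvSvp => pvpSpvp => pvpppvp

S => pSp   [S → p S p]
pSp => pvSvp   [S → v S v]
pvSvp => pvpSpvp   [S → p S p]
pvpSpvp => pvpppvp   [S → p]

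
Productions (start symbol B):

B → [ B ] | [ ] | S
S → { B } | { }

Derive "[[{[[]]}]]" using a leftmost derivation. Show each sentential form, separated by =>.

B => [B] => [[B]] => [[S]] => [[{B}]] => [[{[B]}]] => [[{[[]]}]]

B => [B]   [B → [ B ]]
[B] => [[B]]   [B → [ B ]]
[[B]] => [[S]]   [B → S]
[[S]] => [[{B}]]   [S → { B }]
[[{B}]] => [[{[B]}]]   [B → [ B ]]
[[{[B]}]] => [[{[[]]}]]   [B → [ ]]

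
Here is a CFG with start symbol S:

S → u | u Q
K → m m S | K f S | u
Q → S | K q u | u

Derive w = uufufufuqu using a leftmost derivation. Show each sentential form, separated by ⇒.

S⇒uQ⇒uKqu⇒uKfSqu⇒uKfSfSqu⇒uKfSfSfSqu⇒uufSfSfSqu⇒uufufSfSqu⇒uufufufSqu⇒uufufufuqu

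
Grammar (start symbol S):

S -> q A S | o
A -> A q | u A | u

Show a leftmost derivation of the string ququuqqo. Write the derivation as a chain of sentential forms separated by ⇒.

S ⇒ qAS   [S -> q A S]
qAS ⇒ quS   [A -> u]
quS ⇒ quqAS   [S -> q A S]
quqAS ⇒ quqAqS   [A -> A q]
quqAqS ⇒ quqAqqS   [A -> A q]
quqAqqS ⇒ ququAqqS   [A -> u A]
ququAqqS ⇒ ququuqqS   [A -> u]
ququuqqS ⇒ ququuqqo   [S -> o]

S ⇒ qAS ⇒ quS ⇒ quqAS ⇒ quqAqS ⇒ quqAqqS ⇒ ququAqqS ⇒ ququuqqS ⇒ ququuqqo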